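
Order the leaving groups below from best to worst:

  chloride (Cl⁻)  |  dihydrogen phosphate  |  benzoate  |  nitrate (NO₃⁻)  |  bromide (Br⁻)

A good leaving group is a weak base: the lower the pKₐ of its conjugate acid, the more readily it departs.
bromide (Br⁻): pKₐ(HBr) ≈ -9
chloride (Cl⁻): pKₐ(HCl) ≈ -7 — moderately weak base
nitrate (NO₃⁻): pKₐ(HNO₃) ≈ -1.3 — resonance-delocalised over three oxygens
dihydrogen phosphate: pKₐ(H₃PO₄) ≈ 2.1 — moderate base; biological leaving group after further activation
benzoate: pKₐ(C₆H₅COOH) ≈ 4.2

bromide (Br⁻) > chloride (Cl⁻) > nitrate (NO₃⁻) > dihydrogen phosphate > benzoate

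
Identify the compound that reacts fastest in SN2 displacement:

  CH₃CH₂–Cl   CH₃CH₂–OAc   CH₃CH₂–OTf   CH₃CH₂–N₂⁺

Same R in every case — rank the leaving groups.
A good leaving group is a weak base: the lower the pKₐ of its conjugate acid, the more readily it departs.
CH₃CH₂–N₂⁺ loses N₂: no meaningful conjugate acid; N₂ departs as an exceptionally stable neutral molecule
CH₃CH₂–OTf loses OTf⁻: pKₐ(CF₃SO₃H (triflic acid)) ≈ -14
CH₃CH₂–Cl loses Cl⁻: pKₐ(HCl) ≈ -7
CH₃CH₂–OAc loses AcO⁻: pKₐ(CH₃COOH) ≈ 4.8

CH₃CH₂–N₂⁺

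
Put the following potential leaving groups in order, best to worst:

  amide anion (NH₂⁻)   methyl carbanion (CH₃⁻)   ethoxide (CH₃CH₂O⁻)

ethoxide (CH₃CH₂O⁻) > amide anion (NH₂⁻) > methyl carbanion (CH₃⁻)

The more stable X⁻ (or X) is on its own — i.e. the weaker a base it is — the better a leaving group it makes.
ethoxide (CH₃CH₂O⁻): pKₐ(CH₃CH₂OH) ≈ 16
amide anion (NH₂⁻): pKₐ(NH₃) ≈ 38 — extremely strong base; never a leaving group
methyl carbanion (CH₃⁻): pKₐ(CH₄) ≈ 48 — unstabilised carbanion; the worst conceivable leaving group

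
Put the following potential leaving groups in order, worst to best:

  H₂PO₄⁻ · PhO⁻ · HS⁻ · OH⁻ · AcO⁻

H₂PO₄⁻: pKₐ(H₃PO₄) ≈ 2.1
AcO⁻: pKₐ(CH₃COOH) ≈ 4.8
HS⁻: pKₐ(H₂S) ≈ 7 — larger and more polarisable than the oxygen analogue
PhO⁻: pKₐ(C₆H₅OH (phenol)) ≈ 10
OH⁻: pKₐ(H₂O) ≈ 15.7 — strong base; essentially never leaves without prior activation
The question asks for worst first, so the sequence is read in increasing leaving-group ability.

OH⁻ < PhO⁻ < HS⁻ < AcO⁻ < H₂PO₄⁻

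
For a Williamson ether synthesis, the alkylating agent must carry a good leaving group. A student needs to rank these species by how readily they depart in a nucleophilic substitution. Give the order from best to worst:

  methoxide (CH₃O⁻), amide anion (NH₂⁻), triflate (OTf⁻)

triflate (OTf⁻): pKₐ(CF₃SO₃H (triflic acid)) ≈ -14
methoxide (CH₃O⁻): pKₐ(CH₃OH) ≈ 15.5
amide anion (NH₂⁻): pKₐ(NH₃) ≈ 38

triflate (OTf⁻) > methoxide (CH₃O⁻) > amide anion (NH₂⁻)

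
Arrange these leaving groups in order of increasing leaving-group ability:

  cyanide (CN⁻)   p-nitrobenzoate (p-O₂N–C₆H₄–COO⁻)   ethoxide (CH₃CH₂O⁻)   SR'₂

The more stable X⁻ (or X) is on its own — i.e. the weaker a base it is — the better a leaving group it makes.
SR'₂: pKₐ(R'₂SH⁺) ≈ -7 — neutral; leaves from a sulfonium salt (R–SR'₂⁺)
p-nitrobenzoate (p-O₂N–C₆H₄–COO⁻): pKₐ(p-nitrobenzoic acid) ≈ 3.4 — electron-withdrawing nitro group stabilises the carboxylate
cyanide (CN⁻): pKₐ(HCN) ≈ 9.2
ethoxide (CH₃CH₂O⁻): pKₐ(CH₃CH₂OH) ≈ 16 — strong base; alkoxides do not leave unassisted
Listed from poorest to best leaving group as asked.

ethoxide (CH₃CH₂O⁻) < cyanide (CN⁻) < p-nitrobenzoate (p-O₂N–C₆H₄–COO⁻) < SR'₂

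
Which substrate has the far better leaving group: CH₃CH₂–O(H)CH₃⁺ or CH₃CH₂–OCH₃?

From CH₃CH₂–OCH₃ the departing group would be CH₃O⁻ (pKₐ(CH₃OH) ≈ 15.5). Strong base; alkoxides do not leave unassisted.
From CH₃CH₂–O(H)CH₃⁺ the leaving group is R'OH (pKₐ(R'OH₂⁺) ≈ -2.4). Neutral; leaves from a protonated ether (an oxonium ion, R–O(H)R'⁺).
(In practice CH₃CH₂–O(H)CH₃⁺ is made from CH₃CH₂–OCH₃ by protonation with concentrated HI, allowing neutral methanol, rather than methoxide, to depart.)

CH₃CH₂–O(H)CH₃⁺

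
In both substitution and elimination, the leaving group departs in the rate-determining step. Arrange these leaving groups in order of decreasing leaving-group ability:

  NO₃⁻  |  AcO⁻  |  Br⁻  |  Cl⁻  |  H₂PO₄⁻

Br⁻: pKₐ(HBr) ≈ -9 — weak base; good leaving group
Cl⁻: pKₐ(HCl) ≈ -7
NO₃⁻: pKₐ(HNO₃) ≈ -1.3 — resonance-delocalised over three oxygens
H₂PO₄⁻: pKₐ(H₃PO₄) ≈ 2.1 — moderate base; biological leaving group after further activation
AcO⁻: pKₐ(CH₃COOH) ≈ 4.8 — resonance-stabilised but still a weak base

Br⁻ > Cl⁻ > NO₃⁻ > H₂PO₄⁻ > AcO⁻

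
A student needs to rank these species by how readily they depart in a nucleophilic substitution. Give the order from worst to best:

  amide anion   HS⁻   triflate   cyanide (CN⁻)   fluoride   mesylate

amide anion < cyanide (CN⁻) < HS⁻ < fluoride < mesylate < triflate

triflate: pKₐ(CF₃SO₃H (triflic acid)) ≈ -14
mesylate: pKₐ(CH₃SO₃H (MsOH)) ≈ -1.9 — resonance-delocalised alkanesulfonate
fluoride: pKₐ(HF) ≈ 3.2 — small and strongly basic; the poor halide leaving group
HS⁻: pKₐ(H₂S) ≈ 7 — larger and more polarisable than the oxygen analogue
cyanide (CN⁻): pKₐ(HCN) ≈ 9.2 — sp carbon stabilises the charge somewhat, but still a poor LG
amide anion: pKₐ(NH₃) ≈ 38 — extremely strong base; never a leaving group
Listed from poorest to best leaving group as asked.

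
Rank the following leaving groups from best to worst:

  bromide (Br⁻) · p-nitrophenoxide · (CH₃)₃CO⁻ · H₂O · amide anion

bromide (Br⁻) > H₂O > p-nitrophenoxide > (CH₃)₃CO⁻ > amide anion

Rank by basicity of the departing species: weakest base leaves most easily.
bromide (Br⁻): pKₐ(HBr) ≈ -9 — weak base; good leaving group
H₂O: pKₐ(H₃O⁺) ≈ -1.7 — neutral; leaves from a protonated alcohol (R–OH₂⁺)
p-nitrophenoxide: pKₐ(p-nitrophenol) ≈ 7.2
(CH₃)₃CO⁻: pKₐ(t-BuOH) ≈ 18
amide anion: pKₐ(NH₃) ≈ 38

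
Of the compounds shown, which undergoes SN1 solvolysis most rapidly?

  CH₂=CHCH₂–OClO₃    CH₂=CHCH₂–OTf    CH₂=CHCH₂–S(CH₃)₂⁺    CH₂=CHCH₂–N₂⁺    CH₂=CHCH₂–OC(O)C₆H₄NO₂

The skeletons are identical, so relative rate is governed entirely by leaving-group ability.
Leaving-group ability tracks the stability of the departed species; conjugate-acid pKₐ is the usual yardstick (lower pKₐ → better LG).
CH₂=CHCH₂–N₂⁺ loses N₂: no meaningful conjugate acid; N₂ departs as an exceptionally stable neutral molecule
CH₂=CHCH₂–OTf loses OTf⁻: pKₐ(CF₃SO₃H (triflic acid)) ≈ -14
CH₂=CHCH₂–OClO₃ loses ClO₄⁻: pKₐ(HClO₄) ≈ -10
CH₂=CHCH₂–S(CH₃)₂⁺ loses SR'₂: pKₐ(R'₂SH⁺) ≈ -7
CH₂=CHCH₂–OC(O)C₆H₄NO₂ loses p-O₂N–C₆H₄–COO⁻: pKₐ(p-nitrobenzoic acid) ≈ 3.4

CH₂=CHCH₂–N₂⁺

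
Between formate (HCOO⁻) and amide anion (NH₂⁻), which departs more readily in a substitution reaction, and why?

formate (HCOO⁻)

formate (HCOO⁻) is the better leaving group.
pKₐ(HCOOH) ≈ 3.8 versus pKₐ(NH₃) ≈ 38: formate (HCOO⁻) is the much weaker base.
Resonance-stabilised carboxylate.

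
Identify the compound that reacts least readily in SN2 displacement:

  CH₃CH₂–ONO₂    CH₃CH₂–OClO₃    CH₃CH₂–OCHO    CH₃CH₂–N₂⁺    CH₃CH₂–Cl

CH₃CH₂–OCHO

Same R in every case — rank the leaving groups.
Leaving-group ability tracks the stability of the departed species; conjugate-acid pKₐ is the usual yardstick (lower pKₐ → better LG).
CH₃CH₂–N₂⁺ loses N₂: no meaningful conjugate acid; N₂ departs as an exceptionally stable neutral molecule
CH₃CH₂–OClO₃ loses ClO₄⁻: pKₐ(HClO₄) ≈ -10
CH₃CH₂–Cl loses Cl⁻: pKₐ(HCl) ≈ -7
CH₃CH₂–ONO₂ loses NO₃⁻: pKₐ(HNO₃) ≈ -1.3
CH₃CH₂–OCHO loses HCOO⁻: pKₐ(HCOOH) ≈ 3.8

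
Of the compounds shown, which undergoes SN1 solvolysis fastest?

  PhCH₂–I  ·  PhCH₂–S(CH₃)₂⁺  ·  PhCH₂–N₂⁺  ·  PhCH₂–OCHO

PhCH₂–N₂⁺

With the same alkyl group throughout, only the leaving group differentiates the rates.
Leaving-group ability tracks the stability of the departed species; conjugate-acid pKₐ is the usual yardstick (lower pKₐ → better LG).
PhCH₂–N₂⁺ loses N₂: no meaningful conjugate acid; N₂ departs as an exceptionally stable neutral molecule
PhCH₂–I loses I⁻: pKₐ(HI) ≈ -10
PhCH₂–S(CH₃)₂⁺ loses SR'₂: pKₐ(R'₂SH⁺) ≈ -7
PhCH₂–OCHO loses HCOO⁻: pKₐ(HCOOH) ≈ 3.8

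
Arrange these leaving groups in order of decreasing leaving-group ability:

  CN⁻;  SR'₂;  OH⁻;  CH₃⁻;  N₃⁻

SR'₂ > N₃⁻ > CN⁻ > OH⁻ > CH₃⁻

SR'₂: pKₐ(R'₂SH⁺) ≈ -7
N₃⁻: pKₐ(HN₃) ≈ 4.7
CN⁻: pKₐ(HCN) ≈ 9.2 — sp carbon stabilises the charge somewhat, but still a poor LG
OH⁻: pKₐ(H₂O) ≈ 15.7 — strong base; essentially never leaves without prior activation
CH₃⁻: pKₐ(CH₄) ≈ 48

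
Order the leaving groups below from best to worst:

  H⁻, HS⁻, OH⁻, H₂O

H₂O > HS⁻ > OH⁻ > H⁻

Leaving-group ability tracks the stability of the departed species; conjugate-acid pKₐ is the usual yardstick (lower pKₐ → better LG).
H₂O: pKₐ(H₃O⁺) ≈ -1.7 — neutral; leaves from a protonated alcohol (R–OH₂⁺)
HS⁻: pKₐ(H₂S) ≈ 7 — larger and more polarisable than the oxygen analogue
OH⁻: pKₐ(H₂O) ≈ 15.7 — strong base; essentially never leaves without prior activation
H⁻: pKₐ(H₂) ≈ 36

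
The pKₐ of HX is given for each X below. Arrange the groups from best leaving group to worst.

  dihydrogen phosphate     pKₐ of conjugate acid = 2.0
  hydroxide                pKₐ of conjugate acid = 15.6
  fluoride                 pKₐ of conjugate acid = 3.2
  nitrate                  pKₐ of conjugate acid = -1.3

Lower conjugate-acid pKₐ ⇒ weaker base ⇒ better leaving group.
Sorting by the given values: nitrate (-1.3), dihydrogen phosphate (2.0), fluoride (3.2), hydroxide (15.6).

nitrate > dihydrogen phosphate > fluoride > hydroxide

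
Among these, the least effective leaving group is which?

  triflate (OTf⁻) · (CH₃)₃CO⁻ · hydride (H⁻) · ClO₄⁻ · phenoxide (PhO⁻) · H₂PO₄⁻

hydride (H⁻)

Leaving-group ability tracks the stability of the departed species; conjugate-acid pKₐ is the usual yardstick (lower pKₐ → better LG).
triflate (OTf⁻): pKₐ(CF₃SO₃H (triflic acid)) ≈ -14
ClO₄⁻: pKₐ(HClO₄) ≈ -10
H₂PO₄⁻: pKₐ(H₃PO₄) ≈ 2.1
phenoxide (PhO⁻): pKₐ(C₆H₅OH (phenol)) ≈ 10
(CH₃)₃CO⁻: pKₐ(t-BuOH) ≈ 18
hydride (H⁻): pKₐ(H₂) ≈ 36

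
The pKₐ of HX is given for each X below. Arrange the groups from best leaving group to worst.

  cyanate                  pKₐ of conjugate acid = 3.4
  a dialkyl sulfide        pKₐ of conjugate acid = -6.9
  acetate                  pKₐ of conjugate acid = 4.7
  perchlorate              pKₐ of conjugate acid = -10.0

Lower conjugate-acid pKₐ ⇒ weaker base ⇒ better leaving group.
Sorting by the given values: perchlorate (-10.0), a dialkyl sulfide (-6.9), cyanate (3.4), acetate (4.7).

perchlorate > a dialkyl sulfide > cyanate > acetate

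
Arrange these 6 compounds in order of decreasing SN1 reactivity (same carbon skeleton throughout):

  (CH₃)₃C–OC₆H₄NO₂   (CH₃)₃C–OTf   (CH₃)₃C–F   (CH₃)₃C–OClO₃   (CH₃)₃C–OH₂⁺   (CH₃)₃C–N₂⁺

The skeletons are identical, so relative rate is governed entirely by leaving-group ability.
A good leaving group is a weak base: the lower the pKₐ of its conjugate acid, the more readily it departs.
(CH₃)₃C–N₂⁺ loses N₂: no meaningful conjugate acid; N₂ departs as an exceptionally stable neutral molecule
(CH₃)₃C–OTf loses OTf⁻: pKₐ(CF₃SO₃H (triflic acid)) ≈ -14
(CH₃)₃C–OClO₃ loses ClO₄⁻: pKₐ(HClO₄) ≈ -10
(CH₃)₃C–OH₂⁺ loses H₂O: pKₐ(H₃O⁺) ≈ -1.7
(CH₃)₃C–F loses F⁻: pKₐ(HF) ≈ 3.2
(CH₃)₃C–OC₆H₄NO₂ loses p-O₂N–C₆H₄–O⁻: pKₐ(p-nitrophenol) ≈ 7.2

(CH₃)₃C–N₂⁺ > (CH₃)₃C–OTf > (CH₃)₃C–OClO₃ > (CH₃)₃C–OH₂⁺ > (CH₃)₃C–F > (CH₃)₃C–OC₆H₄NO₂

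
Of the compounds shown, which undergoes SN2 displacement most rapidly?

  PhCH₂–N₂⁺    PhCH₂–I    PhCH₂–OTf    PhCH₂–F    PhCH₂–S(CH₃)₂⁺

PhCH₂–N₂⁺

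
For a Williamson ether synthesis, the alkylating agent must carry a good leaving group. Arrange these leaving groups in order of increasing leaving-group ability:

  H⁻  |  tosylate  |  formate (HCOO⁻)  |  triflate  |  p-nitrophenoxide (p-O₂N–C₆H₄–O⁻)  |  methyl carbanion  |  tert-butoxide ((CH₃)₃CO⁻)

methyl carbanion < H⁻ < tert-butoxide ((CH₃)₃CO⁻) < p-nitrophenoxide (p-O₂N–C₆H₄–O⁻) < formate (HCOO⁻) < tosylate < triflate

triflate: pKₐ(CF₃SO₃H (triflic acid)) ≈ -14
tosylate: pKₐ(p-CH₃C₆H₄SO₃H (TsOH)) ≈ -2.8 — resonance-delocalised arenesulfonate
formate (HCOO⁻): pKₐ(HCOOH) ≈ 3.8
p-nitrophenoxide (p-O₂N–C₆H₄–O⁻): pKₐ(p-nitrophenol) ≈ 7.2
tert-butoxide ((CH₃)₃CO⁻): pKₐ(t-BuOH) ≈ 18
H⁻: pKₐ(H₂) ≈ 36
methyl carbanion: pKₐ(CH₄) ≈ 48
Reversing gives the worst-to-best order requested.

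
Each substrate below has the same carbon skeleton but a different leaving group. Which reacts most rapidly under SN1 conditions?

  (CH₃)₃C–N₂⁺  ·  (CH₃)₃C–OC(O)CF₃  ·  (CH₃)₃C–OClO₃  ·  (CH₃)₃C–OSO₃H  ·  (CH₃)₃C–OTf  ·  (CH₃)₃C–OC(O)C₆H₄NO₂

(CH₃)₃C–N₂⁺

The skeletons are identical, so relative rate is governed entirely by leaving-group ability.
Leaving-group ability tracks the stability of the departed species; conjugate-acid pKₐ is the usual yardstick (lower pKₐ → better LG).
(CH₃)₃C–N₂⁺ loses N₂: no meaningful conjugate acid; N₂ departs as an exceptionally stable neutral molecule
(CH₃)₃C–OTf loses OTf⁻: pKₐ(CF₃SO₃H (triflic acid)) ≈ -14
(CH₃)₃C–OClO₃ loses ClO₄⁻: pKₐ(HClO₄) ≈ -10
(CH₃)₃C–OSO₃H loses HSO₄⁻: pKₐ(H₂SO₄) ≈ -3
(CH₃)₃C–OC(O)CF₃ loses CF₃COO⁻: pKₐ(CF₃COOH) ≈ 0.2
(CH₃)₃C–OC(O)C₆H₄NO₂ loses p-O₂N–C₆H₄–COO⁻: pKₐ(p-nitrobenzoic acid) ≈ 3.4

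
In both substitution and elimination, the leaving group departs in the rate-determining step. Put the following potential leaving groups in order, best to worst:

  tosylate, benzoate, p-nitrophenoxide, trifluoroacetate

tosylate > trifluoroacetate > benzoate > p-nitrophenoxide

A good leaving group is a weak base: the lower the pKₐ of its conjugate acid, the more readily it departs.
tosylate: pKₐ(p-CH₃C₆H₄SO₃H (TsOH)) ≈ -2.8
trifluoroacetate: pKₐ(CF₃COOH) ≈ 0.2
benzoate: pKₐ(C₆H₅COOH) ≈ 4.2
p-nitrophenoxide: pKₐ(p-nitrophenol) ≈ 7.2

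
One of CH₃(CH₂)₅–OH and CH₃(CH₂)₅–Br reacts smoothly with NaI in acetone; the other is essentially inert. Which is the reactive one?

CH₃(CH₂)₅–Br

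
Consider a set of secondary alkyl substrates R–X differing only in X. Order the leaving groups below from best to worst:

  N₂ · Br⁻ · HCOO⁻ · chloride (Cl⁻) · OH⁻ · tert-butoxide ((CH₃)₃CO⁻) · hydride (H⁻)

N₂: no meaningful conjugate acid; N₂ departs as an exceptionally stable neutral molecule
Br⁻: pKₐ(HBr) ≈ -9 — weak base; good leaving group
chloride (Cl⁻): pKₐ(HCl) ≈ -7 — moderately weak base
HCOO⁻: pKₐ(HCOOH) ≈ 3.8
OH⁻: pKₐ(H₂O) ≈ 15.7 — strong base; essentially never leaves without prior activation
tert-butoxide ((CH₃)₃CO⁻): pKₐ(t-BuOH) ≈ 18
hydride (H⁻): pKₐ(H₂) ≈ 36 — extremely strong base; leaves only in special hydride-transfer contexts

N₂ > Br⁻ > chloride (Cl⁻) > HCOO⁻ > OH⁻ > tert-butoxide ((CH₃)₃CO⁻) > hydride (H⁻)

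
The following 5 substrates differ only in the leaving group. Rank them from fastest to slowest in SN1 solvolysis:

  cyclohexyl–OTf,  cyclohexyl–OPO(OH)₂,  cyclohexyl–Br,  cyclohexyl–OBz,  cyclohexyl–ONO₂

cyclohexyl–OTf > cyclohexyl–Br > cyclohexyl–ONO₂ > cyclohexyl–OPO(OH)₂ > cyclohexyl–OBz

Identical carbon frameworks mean the comparison reduces to leaving-group quality.
Leaving-group ability tracks the stability of the departed species; conjugate-acid pKₐ is the usual yardstick (lower pKₐ → better LG).
cyclohexyl–OTf loses OTf⁻: pKₐ(CF₃SO₃H (triflic acid)) ≈ -14
cyclohexyl–Br loses Br⁻: pKₐ(HBr) ≈ -9
cyclohexyl–ONO₂ loses NO₃⁻: pKₐ(HNO₃) ≈ -1.3
cyclohexyl–OPO(OH)₂ loses H₂PO₄⁻: pKₐ(H₃PO₄) ≈ 2.1
cyclohexyl–OBz loses PhCOO⁻: pKₐ(C₆H₅COOH) ≈ 4.2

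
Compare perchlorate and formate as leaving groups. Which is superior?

perchlorate

perchlorate is the better leaving group.
pKₐ(HClO₄) ≈ -10 versus pKₐ(HCOOH) ≈ 3.8: perchlorate is the much weaker base.
Extremely weak base; rarely used for safety reasons.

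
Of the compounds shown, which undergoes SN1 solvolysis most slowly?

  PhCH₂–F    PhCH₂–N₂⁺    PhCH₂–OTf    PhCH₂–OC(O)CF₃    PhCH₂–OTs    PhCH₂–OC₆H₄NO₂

PhCH₂–OC₆H₄NO₂

With the same alkyl group throughout, only the leaving group differentiates the rates.
The more stable X⁻ (or X) is on its own — i.e. the weaker a base it is — the better a leaving group it makes.
PhCH₂–N₂⁺ loses N₂: no meaningful conjugate acid; N₂ departs as an exceptionally stable neutral molecule
PhCH₂–OTf loses OTf⁻: pKₐ(CF₃SO₃H (triflic acid)) ≈ -14
PhCH₂–OTs loses OTs⁻: pKₐ(p-CH₃C₆H₄SO₃H (TsOH)) ≈ -2.8
PhCH₂–OC(O)CF₃ loses CF₃COO⁻: pKₐ(CF₃COOH) ≈ 0.2
PhCH₂–F loses F⁻: pKₐ(HF) ≈ 3.2
PhCH₂–OC₆H₄NO₂ loses p-O₂N–C₆H₄–O⁻: pKₐ(p-nitrophenol) ≈ 7.2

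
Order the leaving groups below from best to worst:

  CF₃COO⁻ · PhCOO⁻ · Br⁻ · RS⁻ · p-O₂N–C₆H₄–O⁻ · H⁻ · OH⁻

Br⁻: pKₐ(HBr) ≈ -9
CF₃COO⁻: pKₐ(CF₃COOH) ≈ 0.2
PhCOO⁻: pKₐ(C₆H₅COOH) ≈ 4.2
p-O₂N–C₆H₄–O⁻: pKₐ(p-nitrophenol) ≈ 7.2
RS⁻: pKₐ(RSH (a thiol)) ≈ 10.5
OH⁻: pKₐ(H₂O) ≈ 15.7
H⁻: pKₐ(H₂) ≈ 36

Br⁻ > CF₃COO⁻ > PhCOO⁻ > p-O₂N–C₆H₄–O⁻ > RS⁻ > OH⁻ > H⁻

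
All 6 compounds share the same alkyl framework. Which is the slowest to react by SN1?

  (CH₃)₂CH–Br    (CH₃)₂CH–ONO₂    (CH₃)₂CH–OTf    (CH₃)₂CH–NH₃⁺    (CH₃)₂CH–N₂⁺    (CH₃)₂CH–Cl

Identical carbon frameworks mean the comparison reduces to leaving-group quality.
The more stable X⁻ (or X) is on its own — i.e. the weaker a base it is — the better a leaving group it makes.
(CH₃)₂CH–N₂⁺ loses N₂: no meaningful conjugate acid; N₂ departs as an exceptionally stable neutral molecule
(CH₃)₂CH–OTf loses OTf⁻: pKₐ(CF₃SO₃H (triflic acid)) ≈ -14
(CH₃)₂CH–Br loses Br⁻: pKₐ(HBr) ≈ -9
(CH₃)₂CH–Cl loses Cl⁻: pKₐ(HCl) ≈ -7
(CH₃)₂CH–ONO₂ loses NO₃⁻: pKₐ(HNO₃) ≈ -1.3
(CH₃)₂CH–NH₃⁺ loses NH₃: pKₐ(NH₄⁺) ≈ 9.2

(CH₃)₂CH–NH₃⁺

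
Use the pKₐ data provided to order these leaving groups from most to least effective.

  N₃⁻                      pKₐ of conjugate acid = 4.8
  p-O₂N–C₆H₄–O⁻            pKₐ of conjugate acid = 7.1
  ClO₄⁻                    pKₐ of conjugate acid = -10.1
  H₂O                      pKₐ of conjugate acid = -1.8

Lower conjugate-acid pKₐ ⇒ weaker base ⇒ better leaving group.
Sorting by the given values: ClO₄⁻ (-10.1), H₂O (-1.8), N₃⁻ (4.8), p-O₂N–C₆H₄–O⁻ (7.1).

ClO₄⁻ > H₂O > N₃⁻ > p-O₂N–C₆H₄–O⁻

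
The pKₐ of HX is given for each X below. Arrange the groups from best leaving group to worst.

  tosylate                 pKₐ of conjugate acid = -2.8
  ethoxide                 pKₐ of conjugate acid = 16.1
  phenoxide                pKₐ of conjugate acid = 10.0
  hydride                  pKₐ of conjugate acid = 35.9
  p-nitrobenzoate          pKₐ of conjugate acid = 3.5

Lower conjugate-acid pKₐ ⇒ weaker base ⇒ better leaving group.
Sorting by the given values: tosylate (-2.8), p-nitrobenzoate (3.5), phenoxide (10.0), ethoxide (16.1), hydride (35.9).

tosylate > p-nitrobenzoate > phenoxide > ethoxide > hydride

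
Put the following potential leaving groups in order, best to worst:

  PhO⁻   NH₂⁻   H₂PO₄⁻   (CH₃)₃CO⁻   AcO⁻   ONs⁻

ONs⁻ > H₂PO₄⁻ > AcO⁻ > PhO⁻ > (CH₃)₃CO⁻ > NH₂⁻

ONs⁻: pKₐ(p-O₂NC₆H₄SO₃H) ≈ -3.5 — p-nitro group further stabilises the sulfonate
H₂PO₄⁻: pKₐ(H₃PO₄) ≈ 2.1
AcO⁻: pKₐ(CH₃COOH) ≈ 4.8 — resonance-stabilised but still a weak base
PhO⁻: pKₐ(C₆H₅OH (phenol)) ≈ 10 — resonance into the ring helps, but still a poor LG
(CH₃)₃CO⁻: pKₐ(t-BuOH) ≈ 18
NH₂⁻: pKₐ(NH₃) ≈ 38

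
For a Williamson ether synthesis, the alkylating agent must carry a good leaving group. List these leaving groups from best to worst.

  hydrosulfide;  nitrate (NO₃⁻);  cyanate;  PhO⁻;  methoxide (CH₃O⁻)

nitrate (NO₃⁻) > cyanate > hydrosulfide > PhO⁻ > methoxide (CH₃O⁻)

A good leaving group is a weak base: the lower the pKₐ of its conjugate acid, the more readily it departs.
nitrate (NO₃⁻): pKₐ(HNO₃) ≈ -1.3
cyanate: pKₐ(HOCN) ≈ 3.5
hydrosulfide: pKₐ(H₂S) ≈ 7
PhO⁻: pKₐ(C₆H₅OH (phenol)) ≈ 10 — resonance into the ring helps, but still a poor LG
methoxide (CH₃O⁻): pKₐ(CH₃OH) ≈ 15.5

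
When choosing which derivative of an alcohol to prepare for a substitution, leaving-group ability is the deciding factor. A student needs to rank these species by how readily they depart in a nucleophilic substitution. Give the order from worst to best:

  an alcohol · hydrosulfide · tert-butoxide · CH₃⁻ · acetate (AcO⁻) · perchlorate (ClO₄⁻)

CH₃⁻ < tert-butoxide < hydrosulfide < acetate (AcO⁻) < an alcohol < perchlorate (ClO₄⁻)

Rank by basicity of the departing species: weakest base leaves most easily.
perchlorate (ClO₄⁻): pKₐ(HClO₄) ≈ -10 — extremely weak base; rarely used for safety reasons
an alcohol: pKₐ(R'OH₂⁺) ≈ -2.4
acetate (AcO⁻): pKₐ(CH₃COOH) ≈ 4.8
hydrosulfide: pKₐ(H₂S) ≈ 7 — larger and more polarisable than the oxygen analogue
tert-butoxide: pKₐ(t-BuOH) ≈ 18 — bulky, strongly basic alkoxide
CH₃⁻: pKₐ(CH₄) ≈ 48 — unstabilised carbanion; the worst conceivable leaving group
Reversing gives the worst-to-best order requested.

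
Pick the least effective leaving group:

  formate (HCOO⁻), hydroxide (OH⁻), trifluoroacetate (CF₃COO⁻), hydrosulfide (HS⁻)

hydroxide (OH⁻)

Rank by basicity of the departing species: weakest base leaves most easily.
trifluoroacetate (CF₃COO⁻): pKₐ(CF₃COOH) ≈ 0.2
formate (HCOO⁻): pKₐ(HCOOH) ≈ 3.8
hydrosulfide (HS⁻): pKₐ(H₂S) ≈ 7
hydroxide (OH⁻): pKₐ(H₂O) ≈ 15.7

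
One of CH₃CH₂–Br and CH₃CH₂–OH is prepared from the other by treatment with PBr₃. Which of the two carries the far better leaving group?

From CH₃CH₂–OH the departing group would be OH⁻ (pKₐ(H₂O) ≈ 15.7). Strong base; essentially never leaves without prior activation.
From CH₃CH₂–Br the leaving group is Br⁻ (pKₐ(HBr) ≈ -9). Weak base; good leaving group.
Treatment with PBr₃ works by replacing the hydroxyl with bromide, making CH₃CH₂–Br enormously more reactive.

CH₃CH₂–Br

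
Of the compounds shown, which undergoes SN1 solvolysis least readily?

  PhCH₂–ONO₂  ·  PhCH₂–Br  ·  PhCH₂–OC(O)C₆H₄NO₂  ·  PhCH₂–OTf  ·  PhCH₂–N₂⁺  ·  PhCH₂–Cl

PhCH₂–OC(O)C₆H₄NO₂

Identical carbon frameworks mean the comparison reduces to leaving-group quality.
The more stable X⁻ (or X) is on its own — i.e. the weaker a base it is — the better a leaving group it makes.
PhCH₂–N₂⁺ loses N₂: no meaningful conjugate acid; N₂ departs as an exceptionally stable neutral molecule
PhCH₂–OTf loses OTf⁻: pKₐ(CF₃SO₃H (triflic acid)) ≈ -14
PhCH₂–Br loses Br⁻: pKₐ(HBr) ≈ -9
PhCH₂–Cl loses Cl⁻: pKₐ(HCl) ≈ -7
PhCH₂–ONO₂ loses NO₃⁻: pKₐ(HNO₃) ≈ -1.3
PhCH₂–OC(O)C₆H₄NO₂ loses p-O₂N–C₆H₄–COO⁻: pKₐ(p-nitrobenzoic acid) ≈ 3.4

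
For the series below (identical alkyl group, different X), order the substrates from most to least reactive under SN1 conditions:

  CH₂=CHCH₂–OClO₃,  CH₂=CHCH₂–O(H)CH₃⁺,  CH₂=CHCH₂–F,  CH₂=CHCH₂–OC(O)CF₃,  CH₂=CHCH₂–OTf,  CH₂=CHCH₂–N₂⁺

CH₂=CHCH₂–N₂⁺ > CH₂=CHCH₂–OTf > CH₂=CHCH₂–OClO₃ > CH₂=CHCH₂–O(H)CH₃⁺ > CH₂=CHCH₂–OC(O)CF₃ > CH₂=CHCH₂–F

The skeletons are identical, so relative rate is governed entirely by leaving-group ability.
A good leaving group is a weak base: the lower the pKₐ of its conjugate acid, the more readily it departs.
CH₂=CHCH₂–N₂⁺ loses N₂: no meaningful conjugate acid; N₂ departs as an exceptionally stable neutral molecule
CH₂=CHCH₂–OTf loses OTf⁻: pKₐ(CF₃SO₃H (triflic acid)) ≈ -14
CH₂=CHCH₂–OClO₃ loses ClO₄⁻: pKₐ(HClO₄) ≈ -10
CH₂=CHCH₂–O(H)CH₃⁺ loses R'OH: pKₐ(R'OH₂⁺) ≈ -2.4
CH₂=CHCH₂–OC(O)CF₃ loses CF₃COO⁻: pKₐ(CF₃COOH) ≈ 0.2
CH₂=CHCH₂–F loses F⁻: pKₐ(HF) ≈ 3.2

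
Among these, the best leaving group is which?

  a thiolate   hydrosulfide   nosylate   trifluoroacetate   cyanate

nosylate

A good leaving group is a weak base: the lower the pKₐ of its conjugate acid, the more readily it departs.
nosylate: pKₐ(p-O₂NC₆H₄SO₃H) ≈ -3.5
trifluoroacetate: pKₐ(CF₃COOH) ≈ 0.2
cyanate: pKₐ(HOCN) ≈ 3.5
hydrosulfide: pKₐ(H₂S) ≈ 7
a thiolate: pKₐ(RSH (a thiol)) ≈ 10.5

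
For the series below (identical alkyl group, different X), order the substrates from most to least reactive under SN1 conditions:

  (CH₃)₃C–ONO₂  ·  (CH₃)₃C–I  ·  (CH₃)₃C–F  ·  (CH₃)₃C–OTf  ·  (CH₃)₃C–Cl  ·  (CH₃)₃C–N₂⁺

With the same alkyl group throughout, only the leaving group differentiates the rates.
Rank by basicity of the departing species: weakest base leaves most easily.
(CH₃)₃C–N₂⁺ loses N₂: no meaningful conjugate acid; N₂ departs as an exceptionally stable neutral molecule
(CH₃)₃C–OTf loses OTf⁻: pKₐ(CF₃SO₃H (triflic acid)) ≈ -14
(CH₃)₃C–I loses I⁻: pKₐ(HI) ≈ -10
(CH₃)₃C–Cl loses Cl⁻: pKₐ(HCl) ≈ -7
(CH₃)₃C–ONO₂ loses NO₃⁻: pKₐ(HNO₃) ≈ -1.3
(CH₃)₃C–F loses F⁻: pKₐ(HF) ≈ 3.2

(CH₃)₃C–N₂⁺ > (CH₃)₃C–OTf > (CH₃)₃C–I > (CH₃)₃C–Cl > (CH₃)₃C–ONO₂ > (CH₃)₃C–F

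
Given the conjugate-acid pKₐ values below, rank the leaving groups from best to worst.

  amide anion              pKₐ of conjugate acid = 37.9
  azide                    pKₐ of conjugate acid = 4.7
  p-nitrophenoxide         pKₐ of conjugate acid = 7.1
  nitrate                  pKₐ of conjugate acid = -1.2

nitrate > azide > p-nitrophenoxide > amide anion

Lower conjugate-acid pKₐ ⇒ weaker base ⇒ better leaving group.
Sorting by the given values: nitrate (-1.2), azide (4.7), p-nitrophenoxide (7.1), amide anion (37.9).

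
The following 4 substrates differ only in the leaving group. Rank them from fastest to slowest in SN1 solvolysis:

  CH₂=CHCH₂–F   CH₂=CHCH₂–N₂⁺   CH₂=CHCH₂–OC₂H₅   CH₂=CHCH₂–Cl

CH₂=CHCH₂–N₂⁺ > CH₂=CHCH₂–Cl > CH₂=CHCH₂–F > CH₂=CHCH₂–OC₂H₅

Same R in every case — rank the leaving groups.
Leaving-group ability tracks the stability of the departed species; conjugate-acid pKₐ is the usual yardstick (lower pKₐ → better LG).
CH₂=CHCH₂–N₂⁺ loses N₂: no meaningful conjugate acid; N₂ departs as an exceptionally stable neutral molecule
CH₂=CHCH₂–Cl loses Cl⁻: pKₐ(HCl) ≈ -7
CH₂=CHCH₂–F loses F⁻: pKₐ(HF) ≈ 3.2
CH₂=CHCH₂–OC₂H₅ loses CH₃CH₂O⁻: pKₐ(CH₃CH₂OH) ≈ 16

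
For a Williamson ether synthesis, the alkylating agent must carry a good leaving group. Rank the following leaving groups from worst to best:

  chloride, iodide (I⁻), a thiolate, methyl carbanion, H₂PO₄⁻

Leaving-group ability tracks the stability of the departed species; conjugate-acid pKₐ is the usual yardstick (lower pKₐ → better LG).
iodide (I⁻): pKₐ(HI) ≈ -10 — large, highly polarisable; very weak base
chloride: pKₐ(HCl) ≈ -7 — moderately weak base
H₂PO₄⁻: pKₐ(H₃PO₄) ≈ 2.1 — moderate base; biological leaving group after further activation
a thiolate: pKₐ(RSH (a thiol)) ≈ 10.5 — moderately basic; rarely leaves without activation
methyl carbanion: pKₐ(CH₄) ≈ 48 — unstabilised carbanion; the worst conceivable leaving group
The question asks for worst first, so the sequence is read in increasing leaving-group ability.

methyl carbanion < a thiolate < H₂PO₄⁻ < chloride < iodide (I⁻)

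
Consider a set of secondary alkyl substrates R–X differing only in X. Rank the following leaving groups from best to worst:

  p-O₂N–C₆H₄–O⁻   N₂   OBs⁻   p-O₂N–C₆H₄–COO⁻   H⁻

N₂ > OBs⁻ > p-O₂N–C₆H₄–COO⁻ > p-O₂N–C₆H₄–O⁻ > H⁻

Rank by basicity of the departing species: weakest base leaves most easily.
N₂: no meaningful conjugate acid; N₂ departs as an exceptionally stable neutral molecule
OBs⁻: pKₐ(p-BrC₆H₄SO₃H) ≈ -2.8
p-O₂N–C₆H₄–COO⁻: pKₐ(p-nitrobenzoic acid) ≈ 3.4
p-O₂N–C₆H₄–O⁻: pKₐ(p-nitrophenol) ≈ 7.2
H⁻: pKₐ(H₂) ≈ 36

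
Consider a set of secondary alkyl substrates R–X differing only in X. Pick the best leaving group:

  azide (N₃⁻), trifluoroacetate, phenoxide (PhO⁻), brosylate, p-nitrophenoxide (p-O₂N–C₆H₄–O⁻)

brosylate: pKₐ(p-BrC₆H₄SO₃H) ≈ -2.8
trifluoroacetate: pKₐ(CF₃COOH) ≈ 0.2
azide (N₃⁻): pKₐ(HN₃) ≈ 4.7
p-nitrophenoxide (p-O₂N–C₆H₄–O⁻): pKₐ(p-nitrophenol) ≈ 7.2
phenoxide (PhO⁻): pKₐ(C₆H₅OH (phenol)) ≈ 10

brosylate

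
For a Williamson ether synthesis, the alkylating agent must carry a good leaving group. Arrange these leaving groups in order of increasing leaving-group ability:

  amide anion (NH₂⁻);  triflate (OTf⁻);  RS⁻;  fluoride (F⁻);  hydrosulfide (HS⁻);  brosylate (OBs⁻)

amide anion (NH₂⁻) < RS⁻ < hydrosulfide (HS⁻) < fluoride (F⁻) < brosylate (OBs⁻) < triflate (OTf⁻)

The more stable X⁻ (or X) is on its own — i.e. the weaker a base it is — the better a leaving group it makes.
triflate (OTf⁻): pKₐ(CF₃SO₃H (triflic acid)) ≈ -14
brosylate (OBs⁻): pKₐ(p-BrC₆H₄SO₃H) ≈ -2.8
fluoride (F⁻): pKₐ(HF) ≈ 3.2
hydrosulfide (HS⁻): pKₐ(H₂S) ≈ 7 — larger and more polarisable than the oxygen analogue
RS⁻: pKₐ(RSH (a thiol)) ≈ 10.5 — moderately basic; rarely leaves without activation
amide anion (NH₂⁻): pKₐ(NH₃) ≈ 38
The question asks for worst first, so the sequence is read in increasing leaving-group ability.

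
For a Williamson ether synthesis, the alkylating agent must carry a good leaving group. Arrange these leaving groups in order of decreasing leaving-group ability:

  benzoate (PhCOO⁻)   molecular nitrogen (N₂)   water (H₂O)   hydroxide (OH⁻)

molecular nitrogen (N₂): no meaningful conjugate acid; N₂ departs as an exceptionally stable neutral molecule
water (H₂O): pKₐ(H₃O⁺) ≈ -1.7
benzoate (PhCOO⁻): pKₐ(C₆H₅COOH) ≈ 4.2 — aryl carboxylate
hydroxide (OH⁻): pKₐ(H₂O) ≈ 15.7 — strong base; essentially never leaves without prior activation

molecular nitrogen (N₂) > water (H₂O) > benzoate (PhCOO⁻) > hydroxide (OH⁻)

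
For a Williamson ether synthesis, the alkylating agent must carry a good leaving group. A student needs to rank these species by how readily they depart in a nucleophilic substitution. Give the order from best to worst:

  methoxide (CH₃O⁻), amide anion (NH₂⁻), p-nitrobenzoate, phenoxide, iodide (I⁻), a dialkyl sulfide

iodide (I⁻) > a dialkyl sulfide > p-nitrobenzoate > phenoxide > methoxide (CH₃O⁻) > amide anion (NH₂⁻)

Rank by basicity of the departing species: weakest base leaves most easily.
iodide (I⁻): pKₐ(HI) ≈ -10
a dialkyl sulfide: pKₐ(R'₂SH⁺) ≈ -7
p-nitrobenzoate: pKₐ(p-nitrobenzoic acid) ≈ 3.4
phenoxide: pKₐ(C₆H₅OH (phenol)) ≈ 10
methoxide (CH₃O⁻): pKₐ(CH₃OH) ≈ 15.5
amide anion (NH₂⁻): pKₐ(NH₃) ≈ 38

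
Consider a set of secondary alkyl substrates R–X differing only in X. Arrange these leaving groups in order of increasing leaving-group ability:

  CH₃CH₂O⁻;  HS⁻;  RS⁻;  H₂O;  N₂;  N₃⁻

Leaving-group ability tracks the stability of the departed species; conjugate-acid pKₐ is the usual yardstick (lower pKₐ → better LG).
N₂: no meaningful conjugate acid; N₂ departs as an exceptionally stable neutral molecule
H₂O: pKₐ(H₃O⁺) ≈ -1.7
N₃⁻: pKₐ(HN₃) ≈ 4.7
HS⁻: pKₐ(H₂S) ≈ 7
RS⁻: pKₐ(RSH (a thiol)) ≈ 10.5
CH₃CH₂O⁻: pKₐ(CH₃CH₂OH) ≈ 16
Listed from poorest to best leaving group as asked.

CH₃CH₂O⁻ < RS⁻ < HS⁻ < N₃⁻ < H₂O < N₂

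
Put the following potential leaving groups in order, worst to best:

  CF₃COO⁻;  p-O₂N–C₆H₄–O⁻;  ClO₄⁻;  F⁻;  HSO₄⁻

Rank by basicity of the departing species: weakest base leaves most easily.
ClO₄⁻: pKₐ(HClO₄) ≈ -10 — extremely weak base; rarely used for safety reasons
HSO₄⁻: pKₐ(H₂SO₄) ≈ -3 — conjugate base of a strong mineral acid
CF₃COO⁻: pKₐ(CF₃COOH) ≈ 0.2 — strongly electron-withdrawing CF₃ stabilises the carboxylate
F⁻: pKₐ(HF) ≈ 3.2
p-O₂N–C₆H₄–O⁻: pKₐ(p-nitrophenol) ≈ 7.2
The question asks for worst first, so the sequence is read in increasing leaving-group ability.

p-O₂N–C₆H₄–O⁻ < F⁻ < CF₃COO⁻ < HSO₄⁻ < ClO₄⁻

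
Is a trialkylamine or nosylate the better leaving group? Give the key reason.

nosylate

nosylate is the better leaving group.
pKₐ(p-O₂NC₆H₄SO₃H) ≈ -3.5 versus pKₐ(R'₃NH⁺) ≈ 10.7: nosylate is the much weaker base.
P-nitro group further stabilises the sulfonate.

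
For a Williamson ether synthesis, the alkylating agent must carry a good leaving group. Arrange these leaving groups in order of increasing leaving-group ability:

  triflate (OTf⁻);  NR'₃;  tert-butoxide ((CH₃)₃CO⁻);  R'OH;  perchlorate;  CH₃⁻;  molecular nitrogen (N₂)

CH₃⁻ < tert-butoxide ((CH₃)₃CO⁻) < NR'₃ < R'OH < perchlorate < triflate (OTf⁻) < molecular nitrogen (N₂)

Rank by basicity of the departing species: weakest base leaves most easily.
molecular nitrogen (N₂): no meaningful conjugate acid; N₂ departs as an exceptionally stable neutral molecule
triflate (OTf⁻): pKₐ(CF₃SO₃H (triflic acid)) ≈ -14
perchlorate: pKₐ(HClO₄) ≈ -10
R'OH: pKₐ(R'OH₂⁺) ≈ -2.4 — neutral; leaves from a protonated ether (an oxonium ion, R–O(H)R'⁺)
NR'₃: pKₐ(R'₃NH⁺) ≈ 10.7 — neutral but still a fairly strong base; Hofmann-elimination LG
tert-butoxide ((CH₃)₃CO⁻): pKₐ(t-BuOH) ≈ 18
CH₃⁻: pKₐ(CH₄) ≈ 48 — unstabilised carbanion; the worst conceivable leaving group
The question asks for worst first, so the sequence is read in increasing leaving-group ability.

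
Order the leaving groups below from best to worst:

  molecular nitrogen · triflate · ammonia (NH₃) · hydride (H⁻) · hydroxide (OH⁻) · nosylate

Rank by basicity of the departing species: weakest base leaves most easily.
molecular nitrogen: no meaningful conjugate acid; N₂ departs as an exceptionally stable neutral molecule
triflate: pKₐ(CF₃SO₃H (triflic acid)) ≈ -14 — charge spread over three oxygens and a CF₃ group; the premier leaving group in synthesis
nosylate: pKₐ(p-O₂NC₆H₄SO₃H) ≈ -3.5
ammonia (NH₃): pKₐ(NH₄⁺) ≈ 9.2 — neutral but moderately basic; leaves from R–NH₃⁺
hydroxide (OH⁻): pKₐ(H₂O) ≈ 15.7
hydride (H⁻): pKₐ(H₂) ≈ 36

molecular nitrogen > triflate > nosylate > ammonia (NH₃) > hydroxide (OH⁻) > hydride (H⁻)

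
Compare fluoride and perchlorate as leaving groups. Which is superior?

perchlorate

perchlorate is the better leaving group.
pKₐ(HClO₄) ≈ -10 versus pKₐ(HF) ≈ 3.2: perchlorate is the much weaker base.
Extremely weak base; rarely used for safety reasons.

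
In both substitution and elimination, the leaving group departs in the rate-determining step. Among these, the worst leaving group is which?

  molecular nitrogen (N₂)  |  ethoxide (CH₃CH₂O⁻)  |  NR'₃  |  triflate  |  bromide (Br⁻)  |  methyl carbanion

Rank by basicity of the departing species: weakest base leaves most easily.
molecular nitrogen (N₂): no meaningful conjugate acid; N₂ departs as an exceptionally stable neutral molecule
triflate: pKₐ(CF₃SO₃H (triflic acid)) ≈ -14
bromide (Br⁻): pKₐ(HBr) ≈ -9
NR'₃: pKₐ(R'₃NH⁺) ≈ 10.7
ethoxide (CH₃CH₂O⁻): pKₐ(CH₃CH₂OH) ≈ 16
methyl carbanion: pKₐ(CH₄) ≈ 48

methyl carbanion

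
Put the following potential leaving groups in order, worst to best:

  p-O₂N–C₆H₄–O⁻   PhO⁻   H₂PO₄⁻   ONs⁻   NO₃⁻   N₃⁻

PhO⁻ < p-O₂N–C₆H₄–O⁻ < N₃⁻ < H₂PO₄⁻ < NO₃⁻ < ONs⁻

Leaving-group ability tracks the stability of the departed species; conjugate-acid pKₐ is the usual yardstick (lower pKₐ → better LG).
ONs⁻: pKₐ(p-O₂NC₆H₄SO₃H) ≈ -3.5
NO₃⁻: pKₐ(HNO₃) ≈ -1.3 — resonance-delocalised over three oxygens
H₂PO₄⁻: pKₐ(H₃PO₄) ≈ 2.1 — moderate base; biological leaving group after further activation
N₃⁻: pKₐ(HN₃) ≈ 4.7
p-O₂N–C₆H₄–O⁻: pKₐ(p-nitrophenol) ≈ 7.2
PhO⁻: pKₐ(C₆H₅OH (phenol)) ≈ 10
The question asks for worst first, so the sequence is read in increasing leaving-group ability.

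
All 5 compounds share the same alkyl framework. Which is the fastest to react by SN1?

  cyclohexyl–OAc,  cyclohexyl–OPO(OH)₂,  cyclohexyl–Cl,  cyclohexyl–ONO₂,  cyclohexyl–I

cyclohexyl–I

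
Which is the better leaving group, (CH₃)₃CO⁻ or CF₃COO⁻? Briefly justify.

CF₃COO⁻

CF₃COO⁻ is the better leaving group.
pKₐ(CF₃COOH) ≈ 0.2 versus pKₐ(t-BuOH) ≈ 18: CF₃COO⁻ is the much weaker base.
Strongly electron-withdrawing CF₃ stabilises the carboxylate.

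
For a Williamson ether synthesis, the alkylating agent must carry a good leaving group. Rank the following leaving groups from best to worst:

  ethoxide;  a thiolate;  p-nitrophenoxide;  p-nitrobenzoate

p-nitrobenzoate > p-nitrophenoxide > a thiolate > ethoxide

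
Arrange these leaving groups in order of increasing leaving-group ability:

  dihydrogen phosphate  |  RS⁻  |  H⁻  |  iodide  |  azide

H⁻ < RS⁻ < azide < dihydrogen phosphate < iodide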